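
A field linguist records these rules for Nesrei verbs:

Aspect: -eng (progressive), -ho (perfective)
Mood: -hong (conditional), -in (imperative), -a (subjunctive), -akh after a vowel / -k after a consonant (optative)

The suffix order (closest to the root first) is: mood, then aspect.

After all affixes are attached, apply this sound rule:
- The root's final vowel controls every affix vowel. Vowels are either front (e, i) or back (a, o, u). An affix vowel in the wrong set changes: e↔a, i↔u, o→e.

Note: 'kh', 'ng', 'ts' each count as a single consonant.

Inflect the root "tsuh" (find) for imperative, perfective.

tsuhunho

Attach mood imperative -in → tsuhin.
Attach aspect perfective -ho → tsuhinho.
Apply vowel harmony: tsuhinho → tsuhunho.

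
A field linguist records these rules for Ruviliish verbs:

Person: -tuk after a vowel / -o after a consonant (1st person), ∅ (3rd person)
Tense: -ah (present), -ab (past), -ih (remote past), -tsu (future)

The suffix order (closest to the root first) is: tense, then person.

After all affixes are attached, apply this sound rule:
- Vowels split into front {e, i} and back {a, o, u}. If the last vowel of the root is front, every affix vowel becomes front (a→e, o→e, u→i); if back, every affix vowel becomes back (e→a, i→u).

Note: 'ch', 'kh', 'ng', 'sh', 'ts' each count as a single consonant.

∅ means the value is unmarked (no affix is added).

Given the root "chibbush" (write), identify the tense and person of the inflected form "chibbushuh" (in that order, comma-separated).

Segment: chibbush-ih.
tense: -ih → remote past.
person: ∅ → 3rd person.

remote past, 3rd person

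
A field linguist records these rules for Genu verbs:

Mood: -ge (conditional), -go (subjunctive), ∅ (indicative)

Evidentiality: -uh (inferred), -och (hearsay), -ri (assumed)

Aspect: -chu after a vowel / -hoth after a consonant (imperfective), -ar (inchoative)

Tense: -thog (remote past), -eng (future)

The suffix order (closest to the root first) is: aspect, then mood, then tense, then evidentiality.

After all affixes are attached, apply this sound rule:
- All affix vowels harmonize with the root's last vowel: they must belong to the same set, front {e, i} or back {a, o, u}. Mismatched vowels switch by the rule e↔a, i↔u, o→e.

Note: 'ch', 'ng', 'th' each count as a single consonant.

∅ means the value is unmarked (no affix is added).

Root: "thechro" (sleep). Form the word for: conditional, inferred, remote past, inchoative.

thechroargathoguh

Attach aspect inchoative -ar → thechroar.
Attach mood conditional -ge → thechroarge.
Attach tense remote past -thog → thechroargethog.
Attach evidentiality inferred -uh → thechroargethoguh.
Apply vowel harmony: thechroargethoguh → thechroargathoguh.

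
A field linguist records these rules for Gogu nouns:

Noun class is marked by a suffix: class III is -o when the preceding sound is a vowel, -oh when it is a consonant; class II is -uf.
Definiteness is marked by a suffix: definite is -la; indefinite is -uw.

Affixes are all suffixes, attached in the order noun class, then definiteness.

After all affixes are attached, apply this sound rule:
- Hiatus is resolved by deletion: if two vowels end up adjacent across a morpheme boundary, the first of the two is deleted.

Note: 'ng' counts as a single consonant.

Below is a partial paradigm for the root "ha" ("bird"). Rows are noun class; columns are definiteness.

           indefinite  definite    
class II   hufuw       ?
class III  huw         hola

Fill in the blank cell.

hufla

Attach noun class class II -uf → hauf.
Attach definiteness definite -la → haufla.
Apply vowel deletion: haufla → hufla.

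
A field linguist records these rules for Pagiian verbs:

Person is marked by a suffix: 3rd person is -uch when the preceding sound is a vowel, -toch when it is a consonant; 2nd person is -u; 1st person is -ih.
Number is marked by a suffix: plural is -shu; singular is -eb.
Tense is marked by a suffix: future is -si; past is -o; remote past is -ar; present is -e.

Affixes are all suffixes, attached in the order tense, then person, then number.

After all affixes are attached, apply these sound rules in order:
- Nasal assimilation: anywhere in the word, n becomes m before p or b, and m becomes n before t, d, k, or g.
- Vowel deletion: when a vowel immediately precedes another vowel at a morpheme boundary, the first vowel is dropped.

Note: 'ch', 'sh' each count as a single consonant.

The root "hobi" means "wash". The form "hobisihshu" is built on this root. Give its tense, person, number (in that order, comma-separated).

Segment: hobi-si-ih-shu.
tense: -si → future.
person: -ih → 1st person.
number: -shu → plural.

future, 1st person, plural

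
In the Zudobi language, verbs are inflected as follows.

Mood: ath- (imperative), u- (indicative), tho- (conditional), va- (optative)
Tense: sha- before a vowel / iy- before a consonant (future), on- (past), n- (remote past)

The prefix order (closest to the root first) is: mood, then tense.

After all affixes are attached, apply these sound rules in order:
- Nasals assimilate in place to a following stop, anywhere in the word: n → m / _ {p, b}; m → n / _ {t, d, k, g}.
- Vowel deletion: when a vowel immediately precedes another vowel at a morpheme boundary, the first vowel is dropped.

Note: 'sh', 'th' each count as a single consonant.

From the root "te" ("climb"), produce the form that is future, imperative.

shathte

Attach mood imperative ath- → athte.
Attach tense future sha- (before vowel 'a') → shaathte.
Nasal assimilation: no change.
Apply vowel deletion: shaathte → shathte.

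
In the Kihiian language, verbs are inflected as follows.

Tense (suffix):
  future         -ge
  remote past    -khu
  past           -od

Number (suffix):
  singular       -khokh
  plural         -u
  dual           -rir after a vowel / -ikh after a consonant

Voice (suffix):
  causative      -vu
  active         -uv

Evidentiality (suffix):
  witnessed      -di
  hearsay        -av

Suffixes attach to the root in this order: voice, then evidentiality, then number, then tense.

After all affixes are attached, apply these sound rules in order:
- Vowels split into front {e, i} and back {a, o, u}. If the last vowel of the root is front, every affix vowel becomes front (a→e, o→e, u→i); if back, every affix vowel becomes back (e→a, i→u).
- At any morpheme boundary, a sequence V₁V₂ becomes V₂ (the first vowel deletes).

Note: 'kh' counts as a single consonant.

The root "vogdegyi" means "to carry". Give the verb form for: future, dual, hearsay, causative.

Attach voice causative -vu → vogdegyivu.
Attach evidentiality hearsay -av → vogdegyivuav.
Attach number dual -ikh (after consonant 'v') → vogdegyivuavikh.
Attach tense future -ge → vogdegyivuavikhge.
Apply vowel harmony: vogdegyivuavikhge → vogdegyivievikhge.
Apply vowel deletion: vogdegyivievikhge → vogdegyivevikhge.

vogdegyivevikhge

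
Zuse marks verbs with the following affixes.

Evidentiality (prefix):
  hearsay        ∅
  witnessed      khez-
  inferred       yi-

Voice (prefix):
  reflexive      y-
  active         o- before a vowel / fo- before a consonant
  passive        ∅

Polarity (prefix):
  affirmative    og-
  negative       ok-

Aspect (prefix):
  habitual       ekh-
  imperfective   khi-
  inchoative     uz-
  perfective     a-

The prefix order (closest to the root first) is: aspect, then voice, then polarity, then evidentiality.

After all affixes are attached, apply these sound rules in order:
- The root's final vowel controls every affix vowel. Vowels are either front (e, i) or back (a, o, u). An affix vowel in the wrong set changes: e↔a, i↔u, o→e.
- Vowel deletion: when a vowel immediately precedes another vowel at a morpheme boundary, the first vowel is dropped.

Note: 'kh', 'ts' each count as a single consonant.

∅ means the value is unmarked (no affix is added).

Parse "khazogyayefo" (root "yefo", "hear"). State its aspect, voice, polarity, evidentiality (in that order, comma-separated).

perfective, reflexive, affirmative, witnessed

Segment: khez-og-y-a-yefo.
aspect: a- → perfective.
voice: y- → reflexive.
polarity: og- → affirmative.
evidentiality: khez- → witnessed.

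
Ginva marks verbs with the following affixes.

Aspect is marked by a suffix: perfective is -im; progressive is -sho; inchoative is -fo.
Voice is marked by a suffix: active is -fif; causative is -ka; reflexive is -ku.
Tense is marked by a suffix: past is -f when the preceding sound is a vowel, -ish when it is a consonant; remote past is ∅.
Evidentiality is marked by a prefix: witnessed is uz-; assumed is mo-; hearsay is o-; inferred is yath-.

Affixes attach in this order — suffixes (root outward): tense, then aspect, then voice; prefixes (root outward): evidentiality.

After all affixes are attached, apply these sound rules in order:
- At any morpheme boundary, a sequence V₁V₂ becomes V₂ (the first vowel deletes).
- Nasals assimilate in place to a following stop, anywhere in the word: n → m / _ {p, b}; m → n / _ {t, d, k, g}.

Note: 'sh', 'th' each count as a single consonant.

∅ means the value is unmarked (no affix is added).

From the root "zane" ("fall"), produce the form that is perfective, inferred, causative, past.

yathzanefinka

Attach tense past -f (after vowel 'e') → zanef.
Attach aspect perfective -im → zanefim.
Attach evidentiality inferred yath- → yathzanefim.
Attach voice causative -ka → yathzanefimka.
Vowel deletion: no change.
Apply nasal assimilation: yathzanefimka → yathzanefinka.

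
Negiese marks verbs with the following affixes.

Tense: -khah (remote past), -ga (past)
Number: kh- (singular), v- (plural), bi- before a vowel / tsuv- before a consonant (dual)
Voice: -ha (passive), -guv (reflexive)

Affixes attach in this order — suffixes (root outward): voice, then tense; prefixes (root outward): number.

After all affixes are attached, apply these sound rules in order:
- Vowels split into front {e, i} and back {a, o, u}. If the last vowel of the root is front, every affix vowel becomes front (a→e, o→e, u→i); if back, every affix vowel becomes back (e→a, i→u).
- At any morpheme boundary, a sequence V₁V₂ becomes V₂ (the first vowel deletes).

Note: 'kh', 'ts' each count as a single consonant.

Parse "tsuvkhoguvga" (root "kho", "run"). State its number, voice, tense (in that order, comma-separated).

dual, reflexive, past

Segment: tsuv-kho-guv-ga.
number: bi/tsuv- → dual.
voice: -guv → reflexive.
tense: -ga → past.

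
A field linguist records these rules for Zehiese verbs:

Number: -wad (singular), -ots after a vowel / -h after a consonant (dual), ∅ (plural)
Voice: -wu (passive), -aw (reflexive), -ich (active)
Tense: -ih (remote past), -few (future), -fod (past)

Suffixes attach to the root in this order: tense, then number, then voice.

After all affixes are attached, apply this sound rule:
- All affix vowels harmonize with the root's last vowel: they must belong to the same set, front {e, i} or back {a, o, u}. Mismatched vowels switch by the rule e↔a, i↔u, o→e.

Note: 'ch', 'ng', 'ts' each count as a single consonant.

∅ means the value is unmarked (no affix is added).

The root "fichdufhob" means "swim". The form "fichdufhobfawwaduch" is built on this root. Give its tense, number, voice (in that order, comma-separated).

future, singular, active

Segment: fichdufhob-few-wad-ich.
tense: -few → future.
number: -wad → singular.
voice: -ich → active.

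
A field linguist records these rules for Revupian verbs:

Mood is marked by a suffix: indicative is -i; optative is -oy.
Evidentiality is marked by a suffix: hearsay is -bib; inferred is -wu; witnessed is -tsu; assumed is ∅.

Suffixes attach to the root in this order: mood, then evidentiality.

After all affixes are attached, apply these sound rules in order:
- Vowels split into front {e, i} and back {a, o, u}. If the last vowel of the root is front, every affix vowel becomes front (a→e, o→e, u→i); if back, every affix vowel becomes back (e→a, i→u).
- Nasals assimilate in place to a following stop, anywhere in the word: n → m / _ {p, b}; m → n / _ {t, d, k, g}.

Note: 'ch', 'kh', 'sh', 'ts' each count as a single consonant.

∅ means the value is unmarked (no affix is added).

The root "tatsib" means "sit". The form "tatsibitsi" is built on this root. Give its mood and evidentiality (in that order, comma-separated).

Segment: tatsib-i-tsu.
mood: -i → indicative.
evidentiality: -tsu → witnessed.

indicative, witnessed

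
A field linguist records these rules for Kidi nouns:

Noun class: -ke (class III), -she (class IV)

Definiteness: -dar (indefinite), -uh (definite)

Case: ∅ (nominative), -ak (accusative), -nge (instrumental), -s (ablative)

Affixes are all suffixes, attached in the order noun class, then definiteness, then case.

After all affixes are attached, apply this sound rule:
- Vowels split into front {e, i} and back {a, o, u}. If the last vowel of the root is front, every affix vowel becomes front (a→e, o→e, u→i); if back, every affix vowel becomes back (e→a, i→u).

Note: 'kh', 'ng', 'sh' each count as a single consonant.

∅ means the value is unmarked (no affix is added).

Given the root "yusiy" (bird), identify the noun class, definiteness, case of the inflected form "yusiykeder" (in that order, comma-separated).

class III, indefinite, nominative

Segment: yusiy-ke-dar.
noun class: -ke → class III.
definiteness: -dar → indefinite.
case: ∅ → nominative.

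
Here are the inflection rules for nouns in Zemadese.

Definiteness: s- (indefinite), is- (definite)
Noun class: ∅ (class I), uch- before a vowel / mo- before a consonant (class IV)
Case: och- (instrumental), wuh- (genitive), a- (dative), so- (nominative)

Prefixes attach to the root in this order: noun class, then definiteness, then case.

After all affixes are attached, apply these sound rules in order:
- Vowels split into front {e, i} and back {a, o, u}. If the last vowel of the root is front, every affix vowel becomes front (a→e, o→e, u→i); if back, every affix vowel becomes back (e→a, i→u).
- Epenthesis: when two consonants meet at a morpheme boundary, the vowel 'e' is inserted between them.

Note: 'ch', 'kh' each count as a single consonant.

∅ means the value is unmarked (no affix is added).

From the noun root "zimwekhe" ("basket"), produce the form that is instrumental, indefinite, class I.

noun class = class I: zero marking, form stays zimwekhe.
Attach definiteness indefinite s- → szimwekhe.
Attach case instrumental och- → ochszimwekhe.
Apply vowel harmony: ochszimwekhe → echszimwekhe.
Apply epenthesis: echszimwekhe → echesezimwekhe.

echesezimwekhe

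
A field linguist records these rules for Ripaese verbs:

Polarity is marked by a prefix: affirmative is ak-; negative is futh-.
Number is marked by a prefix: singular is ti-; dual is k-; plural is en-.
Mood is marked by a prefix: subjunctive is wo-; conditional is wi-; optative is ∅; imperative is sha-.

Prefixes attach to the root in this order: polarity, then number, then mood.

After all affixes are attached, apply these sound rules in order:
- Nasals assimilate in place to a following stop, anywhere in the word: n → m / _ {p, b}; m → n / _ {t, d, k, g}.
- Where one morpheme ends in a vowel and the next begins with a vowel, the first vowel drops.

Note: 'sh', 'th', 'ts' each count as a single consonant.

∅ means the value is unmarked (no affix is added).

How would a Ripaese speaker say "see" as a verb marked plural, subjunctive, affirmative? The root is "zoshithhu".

wenakzoshithhu

Attach polarity affirmative ak- → akzoshithhu.
Attach number plural en- → enakzoshithhu.
Attach mood subjunctive wo- → woenakzoshithhu.
Nasal assimilation: no change.
Apply vowel deletion: woenakzoshithhu → wenakzoshithhu.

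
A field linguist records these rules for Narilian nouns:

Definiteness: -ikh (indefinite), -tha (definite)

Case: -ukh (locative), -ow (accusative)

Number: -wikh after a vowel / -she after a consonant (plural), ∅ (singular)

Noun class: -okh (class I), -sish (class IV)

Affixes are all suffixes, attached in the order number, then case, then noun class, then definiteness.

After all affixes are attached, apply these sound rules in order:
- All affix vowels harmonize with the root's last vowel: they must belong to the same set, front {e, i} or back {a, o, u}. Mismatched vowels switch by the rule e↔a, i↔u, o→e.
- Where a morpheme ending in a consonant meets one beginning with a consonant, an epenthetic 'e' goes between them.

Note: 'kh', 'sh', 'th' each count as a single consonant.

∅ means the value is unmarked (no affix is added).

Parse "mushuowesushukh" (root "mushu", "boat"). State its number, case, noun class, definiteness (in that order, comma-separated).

singular, accusative, class IV, indefinite

Segment: mushu-ow-sish-ikh.
number: ∅ → singular.
case: -ow → accusative.
noun class: -sish → class IV.
definiteness: -ikh → indefinite.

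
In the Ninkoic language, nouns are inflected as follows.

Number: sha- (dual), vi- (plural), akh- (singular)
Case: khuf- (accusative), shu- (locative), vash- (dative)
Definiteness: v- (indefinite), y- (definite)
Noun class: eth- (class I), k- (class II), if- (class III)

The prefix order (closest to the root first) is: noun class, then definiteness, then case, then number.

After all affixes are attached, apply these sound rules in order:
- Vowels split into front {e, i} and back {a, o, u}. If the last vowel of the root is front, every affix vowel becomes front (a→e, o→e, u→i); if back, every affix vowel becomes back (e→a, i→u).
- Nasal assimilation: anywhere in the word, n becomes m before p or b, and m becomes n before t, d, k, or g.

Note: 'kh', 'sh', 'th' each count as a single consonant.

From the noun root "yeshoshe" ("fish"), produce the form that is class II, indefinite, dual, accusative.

shekhifvkyeshoshe

Attach noun class class II k- → kyeshoshe.
Attach definiteness indefinite v- → vkyeshoshe.
Attach case accusative khuf- → khufvkyeshoshe.
Attach number dual sha- → shakhufvkyeshoshe.
Apply vowel harmony: shakhufvkyeshoshe → shekhifvkyeshoshe.
Nasal assimilation: no change.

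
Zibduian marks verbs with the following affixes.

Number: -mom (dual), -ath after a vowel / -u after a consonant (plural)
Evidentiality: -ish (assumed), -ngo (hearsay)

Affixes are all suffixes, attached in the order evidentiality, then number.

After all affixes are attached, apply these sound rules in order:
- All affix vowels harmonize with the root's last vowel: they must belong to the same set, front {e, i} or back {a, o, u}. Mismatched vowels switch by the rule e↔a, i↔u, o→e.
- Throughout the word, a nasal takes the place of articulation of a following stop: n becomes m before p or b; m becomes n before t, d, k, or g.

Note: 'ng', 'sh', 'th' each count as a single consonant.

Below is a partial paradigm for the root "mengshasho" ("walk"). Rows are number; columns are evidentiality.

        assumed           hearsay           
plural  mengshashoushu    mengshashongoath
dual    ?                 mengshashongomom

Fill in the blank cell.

Attach evidentiality assumed -ish → mengshashoish.
Attach number dual -mom → mengshashoishmom.
Apply vowel harmony: mengshashoishmom → mengshashoushmom.
Nasal assimilation: no change.

mengshashoushmom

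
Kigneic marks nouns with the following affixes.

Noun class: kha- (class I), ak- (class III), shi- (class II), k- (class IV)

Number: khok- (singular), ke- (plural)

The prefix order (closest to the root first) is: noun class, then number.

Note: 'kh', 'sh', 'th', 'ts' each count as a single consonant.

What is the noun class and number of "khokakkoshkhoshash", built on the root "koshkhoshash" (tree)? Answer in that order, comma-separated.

class III, singular

Segment: khok-ak-koshkhoshash.
noun class: ak- → class III.
number: khok- → singular.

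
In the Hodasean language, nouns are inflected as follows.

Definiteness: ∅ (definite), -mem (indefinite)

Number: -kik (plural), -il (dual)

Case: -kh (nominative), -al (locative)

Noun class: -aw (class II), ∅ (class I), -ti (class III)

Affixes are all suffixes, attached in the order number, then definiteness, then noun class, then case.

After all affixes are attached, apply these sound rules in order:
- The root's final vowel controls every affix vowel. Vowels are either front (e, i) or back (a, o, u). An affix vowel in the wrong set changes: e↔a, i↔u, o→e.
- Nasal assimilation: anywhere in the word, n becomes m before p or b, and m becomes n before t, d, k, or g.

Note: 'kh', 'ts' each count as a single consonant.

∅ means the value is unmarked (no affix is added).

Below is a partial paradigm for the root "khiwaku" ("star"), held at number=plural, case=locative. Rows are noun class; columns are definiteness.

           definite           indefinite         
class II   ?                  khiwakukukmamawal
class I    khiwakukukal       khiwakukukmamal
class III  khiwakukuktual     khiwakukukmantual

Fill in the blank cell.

khiwakukukawal

Attach number plural -kik → khiwakukik.
definiteness = definite: zero marking, form stays khiwakukik.
Attach noun class class II -aw → khiwakukikaw.
Attach case locative -al → khiwakukikawal.
Apply vowel harmony: khiwakukikawal → khiwakukukawal.
Nasal assimilation: no change.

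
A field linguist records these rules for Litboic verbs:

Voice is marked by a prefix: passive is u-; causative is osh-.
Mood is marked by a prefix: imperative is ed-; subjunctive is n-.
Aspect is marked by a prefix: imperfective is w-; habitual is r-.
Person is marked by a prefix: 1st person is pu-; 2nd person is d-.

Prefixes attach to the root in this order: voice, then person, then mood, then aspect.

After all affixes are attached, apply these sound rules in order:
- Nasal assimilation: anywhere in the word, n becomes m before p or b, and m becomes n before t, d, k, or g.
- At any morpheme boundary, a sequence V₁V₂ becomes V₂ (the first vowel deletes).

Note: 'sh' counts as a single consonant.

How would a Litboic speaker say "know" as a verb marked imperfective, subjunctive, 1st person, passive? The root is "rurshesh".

Attach voice passive u- → ururshesh.
Attach person 1st person pu- → puururshesh.
Attach mood subjunctive n- → npuururshesh.
Attach aspect imperfective w- → wnpuururshesh.
Apply nasal assimilation: wnpuururshesh → wmpuururshesh.
Apply vowel deletion: wmpuururshesh → wmpururshesh.

wmpururshesh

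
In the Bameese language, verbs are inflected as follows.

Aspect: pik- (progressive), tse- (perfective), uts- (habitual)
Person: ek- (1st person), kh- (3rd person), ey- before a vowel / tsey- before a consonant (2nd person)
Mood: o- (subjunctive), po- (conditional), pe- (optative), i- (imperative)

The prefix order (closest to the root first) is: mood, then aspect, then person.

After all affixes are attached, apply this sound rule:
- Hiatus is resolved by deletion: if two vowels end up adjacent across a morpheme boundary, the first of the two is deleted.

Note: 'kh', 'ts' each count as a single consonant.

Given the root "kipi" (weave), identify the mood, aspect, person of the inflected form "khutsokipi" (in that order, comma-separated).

Segment: kh-uts-o-kipi.
mood: o- → subjunctive.
aspect: uts- → habitual.
person: kh- → 3rd person.

subjunctive, habitual, 3rd person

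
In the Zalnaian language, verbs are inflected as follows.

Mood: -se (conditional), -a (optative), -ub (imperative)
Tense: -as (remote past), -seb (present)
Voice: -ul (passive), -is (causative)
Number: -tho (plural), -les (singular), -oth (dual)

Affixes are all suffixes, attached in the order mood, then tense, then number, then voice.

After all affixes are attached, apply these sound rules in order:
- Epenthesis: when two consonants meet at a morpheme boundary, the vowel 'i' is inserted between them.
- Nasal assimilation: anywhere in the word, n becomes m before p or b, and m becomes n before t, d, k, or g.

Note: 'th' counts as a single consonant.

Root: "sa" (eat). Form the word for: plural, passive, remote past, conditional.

Attach mood conditional -se → sase.
Attach tense remote past -as → saseas.
Attach number plural -tho → saseastho.
Attach voice passive -ul → saseasthoul.
Apply epenthesis: saseasthoul → saseasithoul.
Nasal assimilation: no change.

saseasithoul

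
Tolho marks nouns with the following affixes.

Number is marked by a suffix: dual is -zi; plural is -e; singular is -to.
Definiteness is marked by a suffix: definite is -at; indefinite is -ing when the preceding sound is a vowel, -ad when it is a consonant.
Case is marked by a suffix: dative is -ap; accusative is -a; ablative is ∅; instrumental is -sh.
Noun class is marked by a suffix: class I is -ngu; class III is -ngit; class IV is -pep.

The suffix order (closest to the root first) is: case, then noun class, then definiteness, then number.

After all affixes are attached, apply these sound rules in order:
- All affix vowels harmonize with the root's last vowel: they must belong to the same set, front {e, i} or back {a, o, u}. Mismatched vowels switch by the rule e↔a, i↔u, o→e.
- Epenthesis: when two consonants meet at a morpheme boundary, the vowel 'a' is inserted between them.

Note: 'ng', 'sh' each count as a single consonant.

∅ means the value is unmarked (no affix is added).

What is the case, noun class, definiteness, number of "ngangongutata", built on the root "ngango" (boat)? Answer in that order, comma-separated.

Segment: ngango-ngit-at-e.
case: ∅ → ablative.
noun class: -ngit → class III.
definiteness: -at → definite.
number: -e → plural.

ablative, class III, definite, plural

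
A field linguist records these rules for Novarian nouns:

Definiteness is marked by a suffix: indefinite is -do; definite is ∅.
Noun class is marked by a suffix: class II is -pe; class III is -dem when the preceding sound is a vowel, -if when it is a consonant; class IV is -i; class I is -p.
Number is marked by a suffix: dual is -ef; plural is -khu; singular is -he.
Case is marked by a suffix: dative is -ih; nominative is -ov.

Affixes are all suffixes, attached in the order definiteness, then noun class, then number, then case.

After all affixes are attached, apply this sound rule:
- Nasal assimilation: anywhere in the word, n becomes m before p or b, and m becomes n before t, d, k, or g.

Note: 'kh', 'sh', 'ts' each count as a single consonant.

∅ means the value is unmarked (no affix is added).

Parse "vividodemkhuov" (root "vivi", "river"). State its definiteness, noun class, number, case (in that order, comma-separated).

Segment: vivi-do-dem-khu-ov.
definiteness: -do → indefinite.
noun class: -dem/if → class III.
number: -khu → plural.
case: -ov → nominative.

indefinite, class III, plural, nominative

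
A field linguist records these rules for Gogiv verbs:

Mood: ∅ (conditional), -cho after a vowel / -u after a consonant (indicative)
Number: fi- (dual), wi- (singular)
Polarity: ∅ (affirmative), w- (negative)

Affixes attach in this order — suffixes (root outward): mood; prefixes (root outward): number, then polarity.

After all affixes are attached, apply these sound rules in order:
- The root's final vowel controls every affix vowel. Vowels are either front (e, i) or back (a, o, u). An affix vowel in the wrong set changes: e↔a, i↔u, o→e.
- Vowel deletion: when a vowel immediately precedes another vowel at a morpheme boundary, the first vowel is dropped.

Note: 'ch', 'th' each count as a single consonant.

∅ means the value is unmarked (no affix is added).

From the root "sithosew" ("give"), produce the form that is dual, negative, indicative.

Attach number dual fi- → fisithosew.
Attach polarity negative w- → wfisithosew.
Attach mood indicative -u (after consonant 'w') → wfisithosewu.
Apply vowel harmony: wfisithosewu → wfisithosewi.
Vowel deletion: no change.

wfisithosewi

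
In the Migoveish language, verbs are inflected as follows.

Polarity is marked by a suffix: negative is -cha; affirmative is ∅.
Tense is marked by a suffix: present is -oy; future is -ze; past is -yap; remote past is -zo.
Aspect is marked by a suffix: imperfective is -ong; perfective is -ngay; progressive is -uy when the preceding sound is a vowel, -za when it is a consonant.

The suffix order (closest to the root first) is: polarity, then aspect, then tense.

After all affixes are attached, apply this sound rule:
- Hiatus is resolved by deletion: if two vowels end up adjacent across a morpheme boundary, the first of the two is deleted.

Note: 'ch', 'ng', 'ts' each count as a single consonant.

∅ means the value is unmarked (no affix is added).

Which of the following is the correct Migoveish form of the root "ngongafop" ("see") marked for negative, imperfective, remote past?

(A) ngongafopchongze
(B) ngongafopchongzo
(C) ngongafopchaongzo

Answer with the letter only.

Attach polarity negative -cha → ngongafopcha.
Attach aspect imperfective -ong → ngongafopchaong.
Attach tense remote past -zo → ngongafopchaongzo.
Apply vowel deletion: ngongafopchaongzo → ngongafopchongzo.
So the correct form is ngongafopchongzo, option (B).
(C) ngongafopchaongzo is wrong: it fails to apply the sound rule(s).
(A) ngongafopchongze is wrong: it uses future instead of remote past for tense.

B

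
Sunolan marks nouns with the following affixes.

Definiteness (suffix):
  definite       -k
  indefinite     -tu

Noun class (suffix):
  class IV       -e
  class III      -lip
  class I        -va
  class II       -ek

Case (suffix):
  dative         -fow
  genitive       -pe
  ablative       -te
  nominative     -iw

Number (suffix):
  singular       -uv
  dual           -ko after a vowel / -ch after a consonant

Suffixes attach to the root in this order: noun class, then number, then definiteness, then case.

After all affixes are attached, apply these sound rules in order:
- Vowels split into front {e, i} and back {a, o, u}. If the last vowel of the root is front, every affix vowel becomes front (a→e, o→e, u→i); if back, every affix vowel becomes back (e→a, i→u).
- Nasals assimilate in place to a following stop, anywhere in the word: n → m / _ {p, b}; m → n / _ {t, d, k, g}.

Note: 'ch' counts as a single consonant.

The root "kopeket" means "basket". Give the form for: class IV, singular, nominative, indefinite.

kopeketeivtiiw

Attach noun class class IV -e → kopekete.
Attach number singular -uv → kopeketeuv.
Attach definiteness indefinite -tu → kopeketeuvtu.
Attach case nominative -iw → kopeketeuvtuiw.
Apply vowel harmony: kopeketeuvtuiw → kopeketeivtiiw.
Nasal assimilation: no change.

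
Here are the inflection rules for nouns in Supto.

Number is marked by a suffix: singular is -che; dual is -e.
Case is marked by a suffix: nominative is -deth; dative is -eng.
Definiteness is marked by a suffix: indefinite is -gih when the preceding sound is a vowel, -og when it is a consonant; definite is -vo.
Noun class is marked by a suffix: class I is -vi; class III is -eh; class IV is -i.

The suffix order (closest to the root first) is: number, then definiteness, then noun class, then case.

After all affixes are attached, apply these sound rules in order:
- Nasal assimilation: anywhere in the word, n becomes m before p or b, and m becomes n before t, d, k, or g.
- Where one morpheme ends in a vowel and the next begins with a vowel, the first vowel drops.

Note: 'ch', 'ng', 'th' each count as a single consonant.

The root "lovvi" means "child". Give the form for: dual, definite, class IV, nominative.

Attach number dual -e → lovvie.
Attach definiteness definite -vo → lovvievo.
Attach noun class class IV -i → lovvievoi.
Attach case nominative -deth → lovvievoideth.
Nasal assimilation: no change.
Apply vowel deletion: lovvievoideth → lovvevideth.

lovvevideth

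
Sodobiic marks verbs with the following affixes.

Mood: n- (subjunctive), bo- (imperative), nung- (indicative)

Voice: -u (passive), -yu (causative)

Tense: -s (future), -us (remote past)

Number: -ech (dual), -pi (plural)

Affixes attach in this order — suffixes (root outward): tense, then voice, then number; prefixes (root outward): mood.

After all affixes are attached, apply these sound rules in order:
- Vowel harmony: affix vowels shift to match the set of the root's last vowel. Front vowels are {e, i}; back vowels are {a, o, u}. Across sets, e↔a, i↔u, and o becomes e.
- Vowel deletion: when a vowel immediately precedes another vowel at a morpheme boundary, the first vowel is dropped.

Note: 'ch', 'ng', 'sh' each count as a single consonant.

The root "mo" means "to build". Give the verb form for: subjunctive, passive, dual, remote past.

nmusach

Attach tense remote past -us → mous.
Attach voice passive -u → mousu.
Attach mood subjunctive n- → nmousu.
Attach number dual -ech → nmousuech.
Apply vowel harmony: nmousuech → nmousuach.
Apply vowel deletion: nmousuach → nmusach.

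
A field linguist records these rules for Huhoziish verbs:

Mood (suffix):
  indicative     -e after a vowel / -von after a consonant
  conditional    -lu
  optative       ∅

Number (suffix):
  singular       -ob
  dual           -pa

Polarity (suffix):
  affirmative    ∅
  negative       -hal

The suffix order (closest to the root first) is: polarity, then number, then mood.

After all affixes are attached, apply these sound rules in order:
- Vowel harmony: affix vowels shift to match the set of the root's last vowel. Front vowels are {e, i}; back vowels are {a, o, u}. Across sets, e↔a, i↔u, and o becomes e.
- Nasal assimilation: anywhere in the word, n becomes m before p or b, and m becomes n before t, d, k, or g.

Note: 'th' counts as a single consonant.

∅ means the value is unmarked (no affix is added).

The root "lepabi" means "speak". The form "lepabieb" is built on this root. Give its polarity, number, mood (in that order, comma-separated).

affirmative, singular, optative

Segment: lepabi-ob.
polarity: ∅ → affirmative.
number: -ob → singular.
mood: ∅ → optative.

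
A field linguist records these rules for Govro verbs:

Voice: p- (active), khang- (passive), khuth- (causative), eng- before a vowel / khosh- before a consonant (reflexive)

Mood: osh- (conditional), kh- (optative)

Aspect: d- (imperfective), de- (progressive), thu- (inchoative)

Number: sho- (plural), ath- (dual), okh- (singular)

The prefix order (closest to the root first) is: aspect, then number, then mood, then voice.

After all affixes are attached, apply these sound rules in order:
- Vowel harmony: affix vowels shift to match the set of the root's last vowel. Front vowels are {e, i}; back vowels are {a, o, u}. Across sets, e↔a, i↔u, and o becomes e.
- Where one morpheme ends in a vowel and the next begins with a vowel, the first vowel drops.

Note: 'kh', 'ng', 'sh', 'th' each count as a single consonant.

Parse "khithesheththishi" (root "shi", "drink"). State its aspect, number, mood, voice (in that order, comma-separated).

inchoative, dual, conditional, causative

Segment: khuth-osh-ath-thu-shi.
aspect: thu- → inchoative.
number: ath- → dual.
mood: osh- → conditional.
voice: khuth- → causative.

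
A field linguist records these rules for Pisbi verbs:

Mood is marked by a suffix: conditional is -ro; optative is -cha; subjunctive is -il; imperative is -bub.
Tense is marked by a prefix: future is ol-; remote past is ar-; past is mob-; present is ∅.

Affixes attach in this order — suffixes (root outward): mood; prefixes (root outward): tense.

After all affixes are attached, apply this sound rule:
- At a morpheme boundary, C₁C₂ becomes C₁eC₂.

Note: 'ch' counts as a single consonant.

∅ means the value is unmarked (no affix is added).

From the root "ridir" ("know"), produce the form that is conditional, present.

tense = present: zero marking, form stays ridir.
Attach mood conditional -ro → ridirro.
Apply epenthesis: ridirro → ridirero.

ridirero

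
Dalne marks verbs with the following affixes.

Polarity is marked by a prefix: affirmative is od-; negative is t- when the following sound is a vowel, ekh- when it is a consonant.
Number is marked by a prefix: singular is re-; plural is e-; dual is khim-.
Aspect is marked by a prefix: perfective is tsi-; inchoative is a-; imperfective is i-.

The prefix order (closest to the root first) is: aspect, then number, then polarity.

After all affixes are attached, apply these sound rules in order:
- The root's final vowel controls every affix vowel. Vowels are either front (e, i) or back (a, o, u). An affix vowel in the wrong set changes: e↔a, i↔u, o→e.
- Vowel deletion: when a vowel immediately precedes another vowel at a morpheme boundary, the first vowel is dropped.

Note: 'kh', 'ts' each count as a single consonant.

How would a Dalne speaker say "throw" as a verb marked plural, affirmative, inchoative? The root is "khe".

edekhe

Attach aspect inchoative a- → akhe.
Attach number plural e- → eakhe.
Attach polarity affirmative od- → odeakhe.
Apply vowel harmony: odeakhe → edeekhe.
Apply vowel deletion: edeekhe → edekhe.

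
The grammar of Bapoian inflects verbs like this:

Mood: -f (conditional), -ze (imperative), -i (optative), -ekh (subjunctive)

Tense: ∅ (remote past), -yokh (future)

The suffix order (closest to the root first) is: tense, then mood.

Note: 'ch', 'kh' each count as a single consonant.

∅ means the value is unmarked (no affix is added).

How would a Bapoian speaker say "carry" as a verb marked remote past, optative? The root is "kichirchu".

kichirchui

tense = remote past: zero marking, form stays kichirchu.
Attach mood optative -i → kichirchui.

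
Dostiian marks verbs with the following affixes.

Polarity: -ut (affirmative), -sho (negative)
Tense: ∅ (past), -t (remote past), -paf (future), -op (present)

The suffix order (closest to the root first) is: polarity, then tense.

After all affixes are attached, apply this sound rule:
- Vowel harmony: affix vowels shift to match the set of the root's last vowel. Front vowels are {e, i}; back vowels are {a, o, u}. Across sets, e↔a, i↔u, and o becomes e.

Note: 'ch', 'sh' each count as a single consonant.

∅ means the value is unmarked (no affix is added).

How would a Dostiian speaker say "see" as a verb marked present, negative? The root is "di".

Attach polarity negative -sho → disho.
Attach tense present -op → dishoop.
Apply vowel harmony: dishoop → disheep.

disheep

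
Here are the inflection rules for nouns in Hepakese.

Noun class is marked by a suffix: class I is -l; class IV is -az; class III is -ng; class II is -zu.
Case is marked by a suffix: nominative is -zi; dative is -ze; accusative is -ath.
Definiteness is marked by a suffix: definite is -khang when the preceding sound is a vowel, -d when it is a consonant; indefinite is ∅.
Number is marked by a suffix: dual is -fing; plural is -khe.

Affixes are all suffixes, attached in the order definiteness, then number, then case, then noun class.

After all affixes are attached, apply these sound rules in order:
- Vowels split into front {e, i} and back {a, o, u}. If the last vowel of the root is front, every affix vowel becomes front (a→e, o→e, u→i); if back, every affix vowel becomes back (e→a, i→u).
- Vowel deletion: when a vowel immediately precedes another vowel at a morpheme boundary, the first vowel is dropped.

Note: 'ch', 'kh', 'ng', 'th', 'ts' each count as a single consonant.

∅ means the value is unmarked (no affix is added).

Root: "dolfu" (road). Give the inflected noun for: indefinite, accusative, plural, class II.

definiteness = indefinite: zero marking, form stays dolfu.
Attach number plural -khe → dolfukhe.
Attach case accusative -ath → dolfukheath.
Attach noun class class II -zu → dolfukheathzu.
Apply vowel harmony: dolfukheathzu → dolfukhaathzu.
Apply vowel deletion: dolfukhaathzu → dolfukhathzu.

dolfukhathzu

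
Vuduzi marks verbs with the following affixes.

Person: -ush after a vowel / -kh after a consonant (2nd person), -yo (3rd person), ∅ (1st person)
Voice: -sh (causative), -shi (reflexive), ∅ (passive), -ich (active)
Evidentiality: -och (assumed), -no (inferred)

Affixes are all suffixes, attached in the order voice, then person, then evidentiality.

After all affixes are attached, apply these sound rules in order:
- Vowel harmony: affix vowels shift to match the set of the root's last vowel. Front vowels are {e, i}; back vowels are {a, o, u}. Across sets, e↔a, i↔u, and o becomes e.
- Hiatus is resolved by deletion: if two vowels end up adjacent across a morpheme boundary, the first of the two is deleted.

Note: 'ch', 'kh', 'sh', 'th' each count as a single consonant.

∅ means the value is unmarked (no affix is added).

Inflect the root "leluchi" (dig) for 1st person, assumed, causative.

leluchishech

Attach voice causative -sh → leluchish.
person = 1st person: zero marking, form stays leluchish.
Attach evidentiality assumed -och → leluchishoch.
Apply vowel harmony: leluchishoch → leluchishech.
Vowel deletion: no change.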